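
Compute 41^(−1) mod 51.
Apply the extended Euclidean algorithm to (51, 41), tracking rows (r, s, t) with s·51 + t·41 = r. Each division r_prev = q·r_cur + r_new produces the new row as (previous row) − q·(current row):
  row A: (51, 1, 0)   [1·51 + 0·41 = 51]
  row B: (41, 0, 1)   [0·51 + 1·41 = 41]
  51 = 1·41 + 10   → row C = row A − 1·row B = (10, 1, −1)   [check: 1·51 − 1·41 = 10]
  41 = 4·10 + 1   → row D = row B − 4·row C = (1, −4, 5)   [check: −4·51 + 5·41 = 1]
  10 = 10·1 + 0   → remainder 0, stop. gcd = 1 (last nonzero row D).
The gcd is 1, so 41 is invertible mod 51. The last nonzero row gives −4·51 + 5·41 = 1, so t = 5. So 41^(−1) ≡ 5 (mod 51). Verify: 41 · 5 = 205 ≡ 1 (mod 51). ✓

Final answer: 41^(−1) ≡ 5 (mod 51)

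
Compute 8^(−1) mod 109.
8^(−1) ≡ 41 (mod 109)

Apply the extended Euclidean algorithm to (109, 8), tracking rows (r, s, t) with s·109 + t·8 = r. Each division r_prev = q·r_cur + r_new produces the new row as (previous row) − q·(current row):
  row A: (109, 1, 0)   [1·109 + 0·8 = 109]
  row B: (8, 0, 1)   [0·109 + 1·8 = 8]
  109 = 13·8 + 5   → row C = row A − 13·row B = (5, 1, −13)   [check: 1·109 − 13·8 = 5]
  8 = 1·5 + 3   → row D = row B − 1·row C = (3, −1, 14)   [check: −1·109 + 14·8 = 3]
  5 = 1·3 + 2   → row E = row C − 1·row D = (2, 2, −27)   [check: 2·109 − 27·8 = 2]
  3 = 1·2 + 1   → row F = row D − 1·row E = (1, −3, 41)   [check: −3·109 + 41·8 = 1]
  2 = 2·1 + 0   → remainder 0, stop. gcd = 1 (last nonzero row F).
The gcd is 1, so 8 is invertible mod 109. The last nonzero row gives −3·109 + 41·8 = 1, so t = 41. So 8^(−1) ≡ 41 (mod 109). Verify: 8 · 41 = 328 ≡ 1 (mod 109). ✓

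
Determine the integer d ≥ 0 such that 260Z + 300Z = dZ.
In the PID Z, (a, b) is generated by gcd(a, b). Compute gcd(300, 260) with the extended Euclidean algorithm, tracking rows (r, s, t) with s·300 + t·260 = r:
  row A: (300, 1, 0)   [1·300 + 0·260 = 300]
  row B: (260, 0, 1)   [0·300 + 1·260 = 260]
  300 = 1·260 + 40   → row C = row A − 1·row B = (40, 1, −1)   [check: 1·300 − 1·260 = 40]
  260 = 6·40 + 20   → row D = row B − 6·row C = (20, −6, 7)   [check: −6·300 + 7·260 = 20]
  40 = 2·20 + 0   → remainder 0, stop. gcd = 20 (last nonzero row D).
So gcd(260, 300) = 20, with Bézout identity −6·300 + 7·260 = 20. Containment (⊇): the Bézout identity exhibits 20 as an element of (260, 300), giving (20) ⊆ (260, 300). Containment (⊆): since 20 | 260 and 20 | 300 (260 = 20·13, 300 = 20·15), every Z-linear combination of 260 and 300 is divisible by 20, so (260, 300) ⊆ (20). Therefore (260, 300) = (20), d = 20.

Final answer: (260, 300) = (20); d = 20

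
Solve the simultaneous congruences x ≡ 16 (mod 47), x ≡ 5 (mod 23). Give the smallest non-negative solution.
x ≡ 580 (mod 1081); the representative in [0, 1081) is 580

The moduli 47, 23 are pairwise coprime, so by the CRT there is a unique solution mod 47·23 = 1081.
Solve by successive substitution. Start with x ≡ 16 (mod 47).
  Combine with x ≡ 5 (mod 23): write x = 16 + 47·t and require 16 + 47·t ≡ 5 (mod 23), i.e. 47·t ≡ 5 − 16 ≡ 12 (mod 23). Since 47^(−1) ≡ 1 (mod 23) (47 ≡ 1 (mod 23)), t ≡ 1·12 ≡ 12 (mod 23). So x ≡ 16 + 47·12 = 580 (mod 1081).
Unique solution in [0, 1081): x = 580.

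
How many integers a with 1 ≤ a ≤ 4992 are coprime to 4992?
1536

The number of a ∈ {1, ..., 4992} with gcd(a, 4992) = 1 is by definition Euler's totient φ(4992). φ is multiplicative, with φ(p^e) = p^e − p^(e−1). Factorise 4992 = 2^7 · 3 · 13. Then
  φ(4992) = (2^7 − 2^6) · (3 − 1) · (13 − 1) = 64 · 2 · 12 = 1536.
So there are 1536 such integers.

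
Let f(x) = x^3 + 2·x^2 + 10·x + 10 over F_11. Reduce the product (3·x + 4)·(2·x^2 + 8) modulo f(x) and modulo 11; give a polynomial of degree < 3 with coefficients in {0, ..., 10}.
Multiply as integer polynomials: a · b = 6·x^3 + 8·x^2 + 24·x + 32. Reducing coefficients mod 11: a · b ≡ 6·x^3 + 8·x^2 + 2·x + 10. Now divide by f(x) = x^3 + 2·x^2 + 10·x + 10 in F_11[x], eliminating the leading term at each step:
  leading term 6·x^3: subtract (6)·f(x) = 6·x^3 + x^2 + 5·x + 5, leaving 7·x^2 + 8·x + 5 (coefficients mod 11)
The degree is now < 3, so this is the remainder. Hence a · b ≡ 7·x^2 + 8·x + 5 in F_11[x]/(f).

Final answer: a · b ≡ 7·x^2 + 8·x + 5 (mod f(x))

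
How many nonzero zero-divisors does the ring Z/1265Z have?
Z/1265Z has 384 nonzero zero-divisors

In Z/1265Z each nonzero element is either a unit (gcd with 1265 is 1) or a zero-divisor (gcd > 1). The number of units is φ(1265): factorise 1265 = 5 · 11 · 23, so φ(1265) = (5 − 1) · (11 − 1) · (23 − 1) = 4 · 10 · 22 = 880. The nonzero elements number 1265 − 1 = 1264. Hence the nonzero zero-divisors number 1264 − 880 = 384.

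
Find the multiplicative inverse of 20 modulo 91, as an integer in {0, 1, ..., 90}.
Apply the extended Euclidean algorithm to (91, 20), tracking rows (r, s, t) with s·91 + t·20 = r. Each division r_prev = q·r_cur + r_new produces the new row as (previous row) − q·(current row):
  row A: (91, 1, 0)   [1·91 + 0·20 = 91]
  row B: (20, 0, 1)   [0·91 + 1·20 = 20]
  91 = 4·20 + 11   → row C = row A − 4·row B = (11, 1, −4)   [check: 1·91 − 4·20 = 11]
  20 = 1·11 + 9   → row D = row B − 1·row C = (9, −1, 5)   [check: −1·91 + 5·20 = 9]
  11 = 1·9 + 2   → row E = row C − 1·row D = (2, 2, −9)   [check: 2·91 − 9·20 = 2]
  9 = 4·2 + 1   → row F = row D − 4·row E = (1, −9, 41)   [check: −9·91 + 41·20 = 1]
  2 = 2·1 + 0   → remainder 0, stop. gcd = 1 (last nonzero row F).
The gcd is 1, so 20 is invertible mod 91. The last nonzero row gives −9·91 + 41·20 = 1, so t = 41. So 20^(−1) ≡ 41 (mod 91). Verify: 20 · 41 = 820 ≡ 1 (mod 91). ✓

Final answer: 20^(−1) ≡ 41 (mod 91)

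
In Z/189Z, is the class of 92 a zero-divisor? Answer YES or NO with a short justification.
gcd(92, 189) = 1, so 92 is a unit in Z/189Z (it has a multiplicative inverse). A unit cannot be a zero-divisor: if 92·b ≡ 0 then multiplying both sides by 92^(−1) gives b ≡ 0. So 92 is not a zero-divisor.

Final answer: NO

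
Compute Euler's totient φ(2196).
φ(2196) = 720

φ is multiplicative, with φ(p^e) = p^e − p^(e−1). Factorise 2196 = 2^2 · 3^2 · 61. Then
  φ(2196) = (2^2 − 2^1) · (3^2 − 3^1) · (61 − 1) = 2 · 6 · 60 = 720.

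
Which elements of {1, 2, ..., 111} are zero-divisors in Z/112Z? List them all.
nonzero zero-divisors of Z/112Z = {2, 4, 6, 7, 8, 10, 12, 14, 16, 18, 20, 21, 22, 24, 26, 28, 30, 32, 34, 35, 36, 38, 40, 42, 44, 46, 48, 49, 50, 52, 54, 56, 58, 60, 62, 63, 64, 66, 68, 70, 72, 74, 76, 77, 78, 80, 82, 84, 86, 88, 90, 91, 92, 94, 96, 98, 100, 102, 104, 105, 106, 108, 110}

An element a ∈ Z/112Z (with a ≠ 0) is a zero-divisor iff gcd(a, 112) > 1 (because a is a unit precisely when gcd(a, n) = 1, and in Z/nZ every nonzero, non-unit element is a zero-divisor). Scan a = 1, ..., 111 and keep those with gcd(a, 112) > 1:
  gcd(2, 112) = 2, gcd(4, 112) = 4, gcd(6, 112) = 2, gcd(7, 112) = 7, gcd(8, 112) = 8, gcd(10, 112) = 2, gcd(12, 112) = 4, gcd(14, 112) = 14, gcd(16, 112) = 16, gcd(18, 112) = 2, gcd(20, 112) = 4, gcd(21, 112) = 7, gcd(22, 112) = 2, gcd(24, 112) = 8, gcd(26, 112) = 2, gcd(28, 112) = 28, gcd(30, 112) = 2, gcd(32, 112) = 16, gcd(34, 112) = 2, gcd(35, 112) = 7, gcd(36, 112) = 4, gcd(38, 112) = 2, gcd(40, 112) = 8, gcd(42, 112) = 14, gcd(44, 112) = 4, gcd(46, 112) = 2, gcd(48, 112) = 16, gcd(49, 112) = 7, gcd(50, 112) = 2, gcd(52, 112) = 4, gcd(54, 112) = 2, gcd(56, 112) = 56, gcd(58, 112) = 2, gcd(60, 112) = 4, gcd(62, 112) = 2, gcd(63, 112) = 7, gcd(64, 112) = 16, gcd(66, 112) = 2, gcd(68, 112) = 4, gcd(70, 112) = 14, gcd(72, 112) = 8, gcd(74, 112) = 2, gcd(76, 112) = 4, gcd(77, 112) = 7, gcd(78, 112) = 2, gcd(80, 112) = 16, gcd(82, 112) = 2, gcd(84, 112) = 28, gcd(86, 112) = 2, gcd(88, 112) = 8, gcd(90, 112) = 2, gcd(91, 112) = 7, gcd(92, 112) = 4, gcd(94, 112) = 2, gcd(96, 112) = 16, gcd(98, 112) = 14, gcd(100, 112) = 4, gcd(102, 112) = 2, gcd(104, 112) = 8, gcd(105, 112) = 7, gcd(106, 112) = 2, gcd(108, 112) = 4, gcd(110, 112) = 2.
All other a ∈ {1, ..., 111} have gcd(a, 112) = 1 and are units. So the nonzero zero-divisors are exactly the 63 values of a appearing in this scan.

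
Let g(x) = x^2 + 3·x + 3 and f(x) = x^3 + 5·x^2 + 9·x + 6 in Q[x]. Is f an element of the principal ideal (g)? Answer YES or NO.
In Q[x] the ideal (g) consists of all multiples of g, so f ∈ (g) iff g | f, i.e. iff the remainder of f on division by g is 0. Divide f by g (g is monic, so eliminate the leading term of the running remainder at each step):
  leading term x^3: subtract (x)·g(x) = x^3 + 3·x^2 + 3·x, leaving 2·x^2 + 6·x + 6
  leading term 2·x^2: subtract (2)·g(x) = 2·x^2 + 6·x + 6, leaving 0
The remainder is 0, so f(x) = g(x) · h(x) with h(x) = x + 2. Hence g | f, i.e. f ∈ (g).

Final answer: YES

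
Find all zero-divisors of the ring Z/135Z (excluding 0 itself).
An element a ∈ Z/135Z (with a ≠ 0) is a zero-divisor iff gcd(a, 135) > 1 (because a is a unit precisely when gcd(a, n) = 1, and in Z/nZ every nonzero, non-unit element is a zero-divisor). Scan a = 1, ..., 134 and keep those with gcd(a, 135) > 1:
  gcd(3, 135) = 3, gcd(5, 135) = 5, gcd(6, 135) = 3, gcd(9, 135) = 9, gcd(10, 135) = 5, gcd(12, 135) = 3, gcd(15, 135) = 15, gcd(18, 135) = 9, gcd(20, 135) = 5, gcd(21, 135) = 3, gcd(24, 135) = 3, gcd(25, 135) = 5, gcd(27, 135) = 27, gcd(30, 135) = 15, gcd(33, 135) = 3, gcd(35, 135) = 5, gcd(36, 135) = 9, gcd(39, 135) = 3, gcd(40, 135) = 5, gcd(42, 135) = 3, gcd(45, 135) = 45, gcd(48, 135) = 3, gcd(50, 135) = 5, gcd(51, 135) = 3, gcd(54, 135) = 27, gcd(55, 135) = 5, gcd(57, 135) = 3, gcd(60, 135) = 15, gcd(63, 135) = 9, gcd(65, 135) = 5, gcd(66, 135) = 3, gcd(69, 135) = 3, gcd(70, 135) = 5, gcd(72, 135) = 9, gcd(75, 135) = 15, gcd(78, 135) = 3, gcd(80, 135) = 5, gcd(81, 135) = 27, gcd(84, 135) = 3, gcd(85, 135) = 5, gcd(87, 135) = 3, gcd(90, 135) = 45, gcd(93, 135) = 3, gcd(95, 135) = 5, gcd(96, 135) = 3, gcd(99, 135) = 9, gcd(100, 135) = 5, gcd(102, 135) = 3, gcd(105, 135) = 15, gcd(108, 135) = 27, gcd(110, 135) = 5, gcd(111, 135) = 3, gcd(114, 135) = 3, gcd(115, 135) = 5, gcd(117, 135) = 9, gcd(120, 135) = 15, gcd(123, 135) = 3, gcd(125, 135) = 5, gcd(126, 135) = 9, gcd(129, 135) = 3, gcd(130, 135) = 5, gcd(132, 135) = 3.
All other a ∈ {1, ..., 134} have gcd(a, 135) = 1 and are units. So the nonzero zero-divisors are exactly the 62 values of a appearing in this scan.

Final answer: nonzero zero-divisors of Z/135Z = {3, 5, 6, 9, 10, 12, 15, 18, 20, 21, 24, 25, 27, 30, 33, 35, 36, 39, 40, 42, 45, 48, 50, 51, 54, 55, 57, 60, 63, 65, 66, 69, 70, 72, 75, 78, 80, 81, 84, 85, 87, 90, 93, 95, 96, 99, 100, 102, 105, 108, 110, 111, 114, 115, 117, 120, 123, 125, 126, 129, 130, 132}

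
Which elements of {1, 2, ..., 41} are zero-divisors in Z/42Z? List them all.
An element a ∈ Z/42Z (with a ≠ 0) is a zero-divisor iff gcd(a, 42) > 1 (because a is a unit precisely when gcd(a, n) = 1, and in Z/nZ every nonzero, non-unit element is a zero-divisor). Scan a = 1, ..., 41 and keep those with gcd(a, 42) > 1:
  gcd(2, 42) = 2, gcd(3, 42) = 3, gcd(4, 42) = 2, gcd(6, 42) = 6, gcd(7, 42) = 7, gcd(8, 42) = 2, gcd(9, 42) = 3, gcd(10, 42) = 2, gcd(12, 42) = 6, gcd(14, 42) = 14, gcd(15, 42) = 3, gcd(16, 42) = 2, gcd(18, 42) = 6, gcd(20, 42) = 2, gcd(21, 42) = 21, gcd(22, 42) = 2, gcd(24, 42) = 6, gcd(26, 42) = 2, gcd(27, 42) = 3, gcd(28, 42) = 14, gcd(30, 42) = 6, gcd(32, 42) = 2, gcd(33, 42) = 3, gcd(34, 42) = 2, gcd(35, 42) = 7, gcd(36, 42) = 6, gcd(38, 42) = 2, gcd(39, 42) = 3, gcd(40, 42) = 2.
All other a ∈ {1, ..., 41} have gcd(a, 42) = 1 and are units. So the nonzero zero-divisors are exactly the 29 values of a appearing in this scan.

Final answer: nonzero zero-divisors of Z/42Z = {2, 3, 4, 6, 7, 8, 9, 10, 12, 14, 15, 16, 18, 20, 21, 22, 24, 26, 27, 28, 30, 32, 33, 34, 35, 36, 38, 39, 40}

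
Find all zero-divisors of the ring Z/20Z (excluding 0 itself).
nonzero zero-divisors of Z/20Z = {2, 4, 5, 6, 8, 10, 12, 14, 15, 16, 18}

An element a ∈ Z/20Z (with a ≠ 0) is a zero-divisor iff gcd(a, 20) > 1 (because a is a unit precisely when gcd(a, n) = 1, and in Z/nZ every nonzero, non-unit element is a zero-divisor). Scan a = 1, ..., 19 and keep those with gcd(a, 20) > 1:
  gcd(2, 20) = 2, gcd(4, 20) = 4, gcd(5, 20) = 5, gcd(6, 20) = 2, gcd(8, 20) = 4, gcd(10, 20) = 10, gcd(12, 20) = 4, gcd(14, 20) = 2, gcd(15, 20) = 5, gcd(16, 20) = 4, gcd(18, 20) = 2.
All other a ∈ {1, ..., 19} have gcd(a, 20) = 1 and are units. So the nonzero zero-divisors are exactly the 11 values of a appearing in this scan.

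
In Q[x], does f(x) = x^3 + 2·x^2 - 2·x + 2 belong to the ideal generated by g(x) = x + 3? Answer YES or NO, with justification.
In Q[x] the ideal (g) consists of all multiples of g, so f ∈ (g) iff g | f, i.e. iff the remainder of f on division by g is 0. Divide f by g (g is monic, so eliminate the leading term of the running remainder at each step):
  leading term x^3: subtract (x^2)·g(x) = x^3 + 3·x^2, leaving -x^2 - 2·x + 2
  leading term -x^2: subtract (-x)·g(x) = -x^2 - 3·x, leaving x + 2
  leading term x: subtract (1)·g(x) = x + 3, leaving -1
The remainder r(x) = -1 ≠ 0 (and deg r < deg g), so g ∤ f, i.e. f ∉ (g).

Final answer: NO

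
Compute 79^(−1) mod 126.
79^(−1) ≡ 67 (mod 126)

Apply the extended Euclidean algorithm to (126, 79), tracking rows (r, s, t) with s·126 + t·79 = r. Each division r_prev = q·r_cur + r_new produces the new row as (previous row) − q·(current row):
  row A: (126, 1, 0)   [1·126 + 0·79 = 126]
  row B: (79, 0, 1)   [0·126 + 1·79 = 79]
  126 = 1·79 + 47   → row C = row A − 1·row B = (47, 1, −1)   [check: 1·126 − 1·79 = 47]
  79 = 1·47 + 32   → row D = row B − 1·row C = (32, −1, 2)   [check: −1·126 + 2·79 = 32]
  47 = 1·32 + 15   → row E = row C − 1·row D = (15, 2, −3)   [check: 2·126 − 3·79 = 15]
  32 = 2·15 + 2   → row F = row D − 2·row E = (2, −5, 8)   [check: −5·126 + 8·79 = 2]
  15 = 7·2 + 1   → row G = row E − 7·row F = (1, 37, −59)   [check: 37·126 − 59·79 = 1]
  2 = 2·1 + 0   → remainder 0, stop. gcd = 1 (last nonzero row G).
The gcd is 1, so 79 is invertible mod 126. The last nonzero row gives 37·126 − 59·79 = 1, so t = −59. So 79^(−1) ≡ −59 ≡ 67 (mod 126). Verify: 79 · 67 = 5293 ≡ 1 (mod 126). ✓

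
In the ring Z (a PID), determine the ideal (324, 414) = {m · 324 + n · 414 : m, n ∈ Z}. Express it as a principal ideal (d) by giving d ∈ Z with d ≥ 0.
(324, 414) = (18); d = 18

In the PID Z, (a, b) is generated by gcd(a, b). Compute gcd(414, 324) with the extended Euclidean algorithm, tracking rows (r, s, t) with s·414 + t·324 = r:
  row A: (414, 1, 0)   [1·414 + 0·324 = 414]
  row B: (324, 0, 1)   [0·414 + 1·324 = 324]
  414 = 1·324 + 90   → row C = row A − 1·row B = (90, 1, −1)   [check: 1·414 − 1·324 = 90]
  324 = 3·90 + 54   → row D = row B − 3·row C = (54, −3, 4)   [check: −3·414 + 4·324 = 54]
  90 = 1·54 + 36   → row E = row C − 1·row D = (36, 4, −5)   [check: 4·414 − 5·324 = 36]
  54 = 1·36 + 18   → row F = row D − 1·row E = (18, −7, 9)   [check: −7·414 + 9·324 = 18]
  36 = 2·18 + 0   → remainder 0, stop. gcd = 18 (last nonzero row F).
So gcd(324, 414) = 18, with Bézout identity −7·414 + 9·324 = 18. Containment (⊇): the Bézout identity exhibits 18 as an element of (324, 414), giving (18) ⊆ (324, 414). Containment (⊆): since 18 | 324 and 18 | 414 (324 = 18·18, 414 = 18·23), every Z-linear combination of 324 and 414 is divisible by 18, so (324, 414) ⊆ (18). Therefore (324, 414) = (18), d = 18.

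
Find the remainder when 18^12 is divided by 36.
Use repeated squaring. Binary(12) = 1100. Walk through the bits of the exponent 12 left-to-right: at each bit after the leading one, square the running value, then multiply by 18 if the bit is 1 (always reducing mod 36):
  bit 1 = 1 (leading): start with 18.
  bit 2 = 1: square 18^2 = 324 ≡ 0; bit is 1, so multiply 0·18 = 0 (mod 36).
  bit 3 = 0: square 0^2 = 0 (mod 36).
  bit 4 = 0: square 0^2 = 0 (mod 36).
Final value: 18^12 ≡ 0 (mod 36).

Final answer: 0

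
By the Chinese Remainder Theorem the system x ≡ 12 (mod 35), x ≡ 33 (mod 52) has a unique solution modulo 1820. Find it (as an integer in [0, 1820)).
The moduli 35, 52 are pairwise coprime, so by the CRT there is a unique solution mod 35·52 = 1820.
Solve by successive substitution. Start with x ≡ 12 (mod 35).
  Combine with x ≡ 33 (mod 52): write x = 12 + 35·t and require 12 + 35·t ≡ 33 (mod 52), i.e. 35·t ≡ 33 − 12 ≡ 21 (mod 52). Since 35^(−1) ≡ 3 (mod 52), t ≡ 3·21 ≡ 11 (mod 52). So x ≡ 12 + 35·11 = 397 (mod 1820).
Unique solution in [0, 1820): x = 397.

Final answer: x ≡ 397 (mod 1820); the representative in [0, 1820) is 397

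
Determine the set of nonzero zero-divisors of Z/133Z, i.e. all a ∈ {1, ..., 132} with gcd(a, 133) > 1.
nonzero zero-divisors of Z/133Z = {7, 14, 19, 21, 28, 35, 38, 42, 49, 56, 57, 63, 70, 76, 77, 84, 91, 95, 98, 105, 112, 114, 119, 126}

An element a ∈ Z/133Z (with a ≠ 0) is a zero-divisor iff gcd(a, 133) > 1 (because a is a unit precisely when gcd(a, n) = 1, and in Z/nZ every nonzero, non-unit element is a zero-divisor). Scan a = 1, ..., 132 and keep those with gcd(a, 133) > 1:
  gcd(7, 133) = 7, gcd(14, 133) = 7, gcd(19, 133) = 19, gcd(21, 133) = 7, gcd(28, 133) = 7, gcd(35, 133) = 7, gcd(38, 133) = 19, gcd(42, 133) = 7, gcd(49, 133) = 7, gcd(56, 133) = 7, gcd(57, 133) = 19, gcd(63, 133) = 7, gcd(70, 133) = 7, gcd(76, 133) = 19, gcd(77, 133) = 7, gcd(84, 133) = 7, gcd(91, 133) = 7, gcd(95, 133) = 19, gcd(98, 133) = 7, gcd(105, 133) = 7, gcd(112, 133) = 7, gcd(114, 133) = 19, gcd(119, 133) = 7, gcd(126, 133) = 7.
All other a ∈ {1, ..., 132} have gcd(a, 133) = 1 and are units. So the nonzero zero-divisors are exactly the 24 values of a appearing in this scan.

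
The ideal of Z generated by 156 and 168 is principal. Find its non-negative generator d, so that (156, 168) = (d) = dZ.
In the PID Z, (a, b) is generated by gcd(a, b). Compute gcd(168, 156) with the extended Euclidean algorithm, tracking rows (r, s, t) with s·168 + t·156 = r:
  row A: (168, 1, 0)   [1·168 + 0·156 = 168]
  row B: (156, 0, 1)   [0·168 + 1·156 = 156]
  168 = 1·156 + 12   → row C = row A − 1·row B = (12, 1, −1)   [check: 1·168 − 1·156 = 12]
  156 = 13·12 + 0   → remainder 0, stop. gcd = 12 (last nonzero row C).
So gcd(156, 168) = 12, with Bézout identity 1·168 − 1·156 = 12. Containment (⊇): the Bézout identity exhibits 12 as an element of (156, 168), giving (12) ⊆ (156, 168). Containment (⊆): since 12 | 156 and 12 | 168 (156 = 12·13, 168 = 12·14), every Z-linear combination of 156 and 168 is divisible by 12, so (156, 168) ⊆ (12). Therefore (156, 168) = (12), d = 12.

Final answer: (156, 168) = (12); d = 12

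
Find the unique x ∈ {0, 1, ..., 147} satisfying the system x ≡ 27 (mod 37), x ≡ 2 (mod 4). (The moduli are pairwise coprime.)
The moduli 37, 4 are pairwise coprime, so by the CRT there is a unique solution mod 37·4 = 148.
Solve by successive substitution. Start with x ≡ 27 (mod 37).
  Combine with x ≡ 2 (mod 4): write x = 27 + 37·t and require 27 + 37·t ≡ 2 (mod 4), i.e. 37·t ≡ 2 − 27 ≡ 3 (mod 4). Since 37^(−1) ≡ 1 (mod 4) (37 ≡ 1 (mod 4)), t ≡ 1·3 ≡ 3 (mod 4). So x ≡ 27 + 37·3 = 138 (mod 148).
Unique solution in [0, 148): x = 138.

Final answer: x ≡ 138 (mod 148); the representative in [0, 148) is 138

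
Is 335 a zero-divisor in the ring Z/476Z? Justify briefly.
gcd(335, 476) = 1, so 335 is a unit in Z/476Z (it has a multiplicative inverse). A unit cannot be a zero-divisor: if 335·b ≡ 0 then multiplying both sides by 335^(−1) gives b ≡ 0. So 335 is not a zero-divisor.

Final answer: NO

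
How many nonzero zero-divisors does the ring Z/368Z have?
Z/368Z has 191 nonzero zero-divisors

In Z/368Z each nonzero element is either a unit (gcd with 368 is 1) or a zero-divisor (gcd > 1). The number of units is φ(368): factorise 368 = 2^4 · 23, so φ(368) = (2^4 − 2^3) · (23 − 1) = 8 · 22 = 176. The nonzero elements number 368 − 1 = 367. Hence the nonzero zero-divisors number 367 − 176 = 191.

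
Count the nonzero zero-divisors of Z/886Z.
Z/886Z has 443 nonzero zero-divisors

In Z/886Z each nonzero element is either a unit (gcd with 886 is 1) or a zero-divisor (gcd > 1). The number of units is φ(886): factorise 886 = 2 · 443, so φ(886) = (2 − 1) · (443 − 1) = 1 · 442 = 442. The nonzero elements number 886 − 1 = 885. Hence the nonzero zero-divisors number 885 − 442 = 443.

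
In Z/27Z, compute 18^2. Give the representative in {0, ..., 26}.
0

Use repeated squaring. Binary(2) = 10. Walk through the bits of the exponent 2 left-to-right: at each bit after the leading one, square the running value, then multiply by 18 if the bit is 1 (always reducing mod 27):
  bit 1 = 1 (leading): start with 18.
  bit 2 = 0: square 18^2 = 324 ≡ 0 (mod 27).
Final value: 18^2 ≡ 0 (mod 27).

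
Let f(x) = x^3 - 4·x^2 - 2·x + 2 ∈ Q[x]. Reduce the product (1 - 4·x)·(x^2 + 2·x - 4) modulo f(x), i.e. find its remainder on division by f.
First multiply in Q[x] without reducing: a · b = -4·x^3 - 7·x^2 + 18·x - 4. Now divide by f(x) = x^3 - 4·x^2 - 2·x + 2, eliminating the leading term at each step:
  leading term -4·x^3: subtract (-4)·f(x) = -4·x^3 + 16·x^2 + 8·x - 8, leaving -23·x^2 + 10·x + 4
The degree is now < 3, so this is the remainder. Hence a · b ≡ -23·x^2 + 10·x + 4 in Q[x]/(f).

Final answer: a · b ≡ -23·x^2 + 10·x + 4 (mod f(x))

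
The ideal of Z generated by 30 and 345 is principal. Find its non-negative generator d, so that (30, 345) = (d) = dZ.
In the PID Z, (a, b) is generated by gcd(a, b). Compute gcd(345, 30) with the extended Euclidean algorithm, tracking rows (r, s, t) with s·345 + t·30 = r:
  row A: (345, 1, 0)   [1·345 + 0·30 = 345]
  row B: (30, 0, 1)   [0·345 + 1·30 = 30]
  345 = 11·30 + 15   → row C = row A − 11·row B = (15, 1, −11)   [check: 1·345 − 11·30 = 15]
  30 = 2·15 + 0   → remainder 0, stop. gcd = 15 (last nonzero row C).
So gcd(30, 345) = 15, with Bézout identity 1·345 − 11·30 = 15. Containment (⊇): the Bézout identity exhibits 15 as an element of (30, 345), giving (15) ⊆ (30, 345). Containment (⊆): since 15 | 30 and 15 | 345 (30 = 15·2, 345 = 15·23), every Z-linear combination of 30 and 345 is divisible by 15, so (30, 345) ⊆ (15). Therefore (30, 345) = (15), d = 15.

Final answer: (30, 345) = (15); d = 15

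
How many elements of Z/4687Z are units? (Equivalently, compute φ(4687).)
Z/4687Z has φ(4687) = 4536 units

An element a ∈ Z/4687Z is a unit iff gcd(a, 4687) = 1, so the number of units is φ(4687). φ is multiplicative, with φ(p^e) = p^e − p^(e−1). Factorise 4687 = 43 · 109. Then
  φ(4687) = (43 − 1) · (109 − 1) = 42 · 108 = 4536.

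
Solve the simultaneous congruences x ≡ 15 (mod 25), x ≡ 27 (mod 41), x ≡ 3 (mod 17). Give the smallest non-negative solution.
x ≡ 4865 (mod 17425); the representative in [0, 17425) is 4865

The moduli 25, 41, 17 are pairwise coprime, so by the CRT there is a unique solution mod 25·41·17 = 17425.
Solve by successive substitution. Start with x ≡ 15 (mod 25).
  Combine with x ≡ 27 (mod 41): write x = 15 + 25·t and require 15 + 25·t ≡ 27 (mod 41), i.e. 25·t ≡ 27 − 15 ≡ 12 (mod 41). Since 25^(−1) ≡ 23 (mod 41), t ≡ 23·12 ≡ 30 (mod 41). So x ≡ 15 + 25·30 = 765 (mod 1025).
  Combine with x ≡ 3 (mod 17): write x = 765 + 1025·t and require 765 + 1025·t ≡ 3 (mod 17), i.e. 1025·t ≡ 3 − 765 ≡ 3 (mod 17). Since 1025^(−1) ≡ 7 (mod 17) (1025 ≡ 5 (mod 17)), t ≡ 7·3 ≡ 4 (mod 17). So x ≡ 765 + 1025·4 = 4865 (mod 17425).
Unique solution in [0, 17425): x = 4865.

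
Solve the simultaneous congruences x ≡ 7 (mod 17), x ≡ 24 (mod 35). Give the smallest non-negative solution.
The moduli 17, 35 are pairwise coprime, so by the CRT there is a unique solution mod 17·35 = 595.
Solve by successive substitution. Start with x ≡ 7 (mod 17).
  Combine with x ≡ 24 (mod 35): write x = 7 + 17·t and require 7 + 17·t ≡ 24 (mod 35), i.e. 17·t ≡ 24 − 7 ≡ 17 (mod 35). Since 17^(−1) ≡ 33 (mod 35), t ≡ 33·17 ≡ 1 (mod 35). So x ≡ 7 + 17·1 = 24 (mod 595).
Unique solution in [0, 595): x = 24.

Final answer: x ≡ 24 (mod 595); the representative in [0, 595) is 24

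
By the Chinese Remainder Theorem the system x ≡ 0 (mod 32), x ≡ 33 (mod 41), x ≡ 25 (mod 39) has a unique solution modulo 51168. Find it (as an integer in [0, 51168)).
The moduli 32, 41, 39 are pairwise coprime, so by the CRT there is a unique solution mod 32·41·39 = 51168.
Solve by successive substitution. Start with x ≡ 0 (mod 32).
  Combine with x ≡ 33 (mod 41): write x = 32·t and require 32·t ≡ 33 (mod 41). Since 32^(−1) ≡ 9 (mod 41), t ≡ 9·33 ≡ 10 (mod 41). So x ≡ 32·10 = 320 (mod 1312).
  Combine with x ≡ 25 (mod 39): write x = 320 + 1312·t and require 320 + 1312·t ≡ 25 (mod 39), i.e. 1312·t ≡ 25 − 320 ≡ 17 (mod 39). Since 1312^(−1) ≡ 25 (mod 39) (1312 ≡ 25 (mod 39)), t ≡ 25·17 ≡ 35 (mod 39). So x ≡ 320 + 1312·35 = 46240 (mod 51168).
Unique solution in [0, 51168): x = 46240.

Final answer: x ≡ 46240 (mod 51168); the representative in [0, 51168) is 46240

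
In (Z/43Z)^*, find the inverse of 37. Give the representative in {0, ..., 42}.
Apply the extended Euclidean algorithm to (43, 37), tracking rows (r, s, t) with s·43 + t·37 = r. Each division r_prev = q·r_cur + r_new produces the new row as (previous row) − q·(current row):
  row A: (43, 1, 0)   [1·43 + 0·37 = 43]
  row B: (37, 0, 1)   [0·43 + 1·37 = 37]
  43 = 1·37 + 6   → row C = row A − 1·row B = (6, 1, −1)   [check: 1·43 − 1·37 = 6]
  37 = 6·6 + 1   → row D = row B − 6·row C = (1, −6, 7)   [check: −6·43 + 7·37 = 1]
  6 = 6·1 + 0   → remainder 0, stop. gcd = 1 (last nonzero row D).
The gcd is 1, so 37 is invertible mod 43. The last nonzero row gives −6·43 + 7·37 = 1, so t = 7. So 37^(−1) ≡ 7 (mod 43). Verify: 37 · 7 = 259 ≡ 1 (mod 43). ✓

Final answer: 37^(−1) ≡ 7 (mod 43)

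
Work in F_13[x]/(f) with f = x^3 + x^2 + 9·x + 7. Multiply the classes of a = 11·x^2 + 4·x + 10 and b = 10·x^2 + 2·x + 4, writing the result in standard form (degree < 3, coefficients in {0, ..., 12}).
Multiply as integer polynomials: a · b = 110·x^4 + 62·x^3 + 152·x^2 + 36·x + 40. Reducing coefficients mod 13: a · b ≡ 6·x^4 + 10·x^3 + 9·x^2 + 10·x + 1. Now divide by f(x) = x^3 + x^2 + 9·x + 7 in F_13[x], eliminating the leading term at each step:
  leading term 6·x^4: subtract (6·x)·f(x) = 6·x^4 + 6·x^3 + 2·x^2 + 3·x, leaving 4·x^3 + 7·x^2 + 7·x + 1 (coefficients mod 13)
  leading term 4·x^3: subtract (4)·f(x) = 4·x^3 + 4·x^2 + 10·x + 2, leaving 3·x^2 + 10·x + 12 (coefficients mod 13)
The degree is now < 3, so this is the remainder. Hence a · b ≡ 3·x^2 + 10·x + 12 in F_13[x]/(f).

Final answer: a · b ≡ 3·x^2 + 10·x + 12 (mod f(x))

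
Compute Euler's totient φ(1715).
φ(1715) = 1176

φ is multiplicative, with φ(p^e) = p^e − p^(e−1). Factorise 1715 = 5 · 7^3. Then
  φ(1715) = (5 − 1) · (7^3 − 7^2) = 4 · 294 = 1176.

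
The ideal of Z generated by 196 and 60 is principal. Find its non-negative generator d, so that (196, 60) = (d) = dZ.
(196, 60) = (4); d = 4

In the PID Z, (a, b) is generated by gcd(a, b). Compute gcd(196, 60) with the extended Euclidean algorithm, tracking rows (r, s, t) with s·196 + t·60 = r:
  row A: (196, 1, 0)   [1·196 + 0·60 = 196]
  row B: (60, 0, 1)   [0·196 + 1·60 = 60]
  196 = 3·60 + 16   → row C = row A − 3·row B = (16, 1, −3)   [check: 1·196 − 3·60 = 16]
  60 = 3·16 + 12   → row D = row B − 3·row C = (12, −3, 10)   [check: −3·196 + 10·60 = 12]
  16 = 1·12 + 4   → row E = row C − 1·row D = (4, 4, −13)   [check: 4·196 − 13·60 = 4]
  12 = 3·4 + 0   → remainder 0, stop. gcd = 4 (last nonzero row E).
So gcd(196, 60) = 4, with Bézout identity 4·196 − 13·60 = 4. Containment (⊇): the Bézout identity exhibits 4 as an element of (196, 60), giving (4) ⊆ (196, 60). Containment (⊆): since 4 | 196 and 4 | 60 (196 = 4·49, 60 = 4·15), every Z-linear combination of 196 and 60 is divisible by 4, so (196, 60) ⊆ (4). Therefore (196, 60) = (4), d = 4.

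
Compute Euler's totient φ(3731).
φ(3731) = 2880

φ is multiplicative, with φ(p^e) = p^e − p^(e−1). Factorise 3731 = 7 · 13 · 41. Then
  φ(3731) = (7 − 1) · (13 − 1) · (41 − 1) = 6 · 12 · 40 = 2880.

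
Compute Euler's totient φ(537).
φ(537) = 356

φ is multiplicative, with φ(p^e) = p^e − p^(e−1). Factorise 537 = 3 · 179. Then
  φ(537) = (3 − 1) · (179 − 1) = 2 · 178 = 356.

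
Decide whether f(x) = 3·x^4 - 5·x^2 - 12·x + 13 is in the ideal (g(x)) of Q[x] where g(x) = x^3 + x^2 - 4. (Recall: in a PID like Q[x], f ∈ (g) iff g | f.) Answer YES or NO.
In Q[x] the ideal (g) consists of all multiples of g, so f ∈ (g) iff g | f, i.e. iff the remainder of f on division by g is 0. Divide f by g (g is monic, so eliminate the leading term of the running remainder at each step):
  leading term 3·x^4: subtract (3·x)·g(x) = 3·x^4 + 3·x^3 - 12·x, leaving -3·x^3 - 5·x^2 + 13
  leading term -3·x^3: subtract (-3)·g(x) = -3·x^3 - 3·x^2 + 12, leaving 1 - 2·x^2
The remainder r(x) = 1 - 2·x^2 ≠ 0 (and deg r < deg g), so g ∤ f, i.e. f ∉ (g).

Final answer: NO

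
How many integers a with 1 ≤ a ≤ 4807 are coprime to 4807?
The number of a ∈ {1, ..., 4807} with gcd(a, 4807) = 1 is by definition Euler's totient φ(4807). φ is multiplicative, with φ(p^e) = p^e − p^(e−1). Factorise 4807 = 11 · 19 · 23. Then
  φ(4807) = (11 − 1) · (19 − 1) · (23 − 1) = 10 · 18 · 22 = 3960.
So there are 3960 such integers.

Final answer: 3960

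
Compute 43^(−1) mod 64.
Apply the extended Euclidean algorithm to (64, 43), tracking rows (r, s, t) with s·64 + t·43 = r. Each division r_prev = q·r_cur + r_new produces the new row as (previous row) − q·(current row):
  row A: (64, 1, 0)   [1·64 + 0·43 = 64]
  row B: (43, 0, 1)   [0·64 + 1·43 = 43]
  64 = 1·43 + 21   → row C = row A − 1·row B = (21, 1, −1)   [check: 1·64 − 1·43 = 21]
  43 = 2·21 + 1   → row D = row B − 2·row C = (1, −2, 3)   [check: −2·64 + 3·43 = 1]
  21 = 21·1 + 0   → remainder 0, stop. gcd = 1 (last nonzero row D).
The gcd is 1, so 43 is invertible mod 64. The last nonzero row gives −2·64 + 3·43 = 1, so t = 3. So 43^(−1) ≡ 3 (mod 64). Verify: 43 · 3 = 129 ≡ 1 (mod 64). ✓

Final answer: 43^(−1) ≡ 3 (mod 64)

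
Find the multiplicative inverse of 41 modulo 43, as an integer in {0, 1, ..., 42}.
41^(−1) ≡ 21 (mod 43)

Apply the extended Euclidean algorithm to (43, 41), tracking rows (r, s, t) with s·43 + t·41 = r. Each division r_prev = q·r_cur + r_new produces the new row as (previous row) − q·(current row):
  row A: (43, 1, 0)   [1·43 + 0·41 = 43]
  row B: (41, 0, 1)   [0·43 + 1·41 = 41]
  43 = 1·41 + 2   → row C = row A − 1·row B = (2, 1, −1)   [check: 1·43 − 1·41 = 2]
  41 = 20·2 + 1   → row D = row B − 20·row C = (1, −20, 21)   [check: −20·43 + 21·41 = 1]
  2 = 2·1 + 0   → remainder 0, stop. gcd = 1 (last nonzero row D).
The gcd is 1, so 41 is invertible mod 43. The last nonzero row gives −20·43 + 21·41 = 1, so t = 21. So 41^(−1) ≡ 21 (mod 43). Verify: 41 · 21 = 861 ≡ 1 (mod 43). ✓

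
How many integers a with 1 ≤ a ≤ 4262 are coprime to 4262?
2130

The number of a ∈ {1, ..., 4262} with gcd(a, 4262) = 1 is by definition Euler's totient φ(4262). φ is multiplicative, with φ(p^e) = p^e − p^(e−1). Factorise 4262 = 2 · 2131. Then
  φ(4262) = (2 − 1) · (2131 − 1) = 1 · 2130 = 2130.
So there are 2130 such integers.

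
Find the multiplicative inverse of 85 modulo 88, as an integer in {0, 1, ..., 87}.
85^(−1) ≡ 29 (mod 88)

Apply the extended Euclidean algorithm to (88, 85), tracking rows (r, s, t) with s·88 + t·85 = r. Each division r_prev = q·r_cur + r_new produces the new row as (previous row) − q·(current row):
  row A: (88, 1, 0)   [1·88 + 0·85 = 88]
  row B: (85, 0, 1)   [0·88 + 1·85 = 85]
  88 = 1·85 + 3   → row C = row A − 1·row B = (3, 1, −1)   [check: 1·88 − 1·85 = 3]
  85 = 28·3 + 1   → row D = row B − 28·row C = (1, −28, 29)   [check: −28·88 + 29·85 = 1]
  3 = 3·1 + 0   → remainder 0, stop. gcd = 1 (last nonzero row D).
The gcd is 1, so 85 is invertible mod 88. The last nonzero row gives −28·88 + 29·85 = 1, so t = 29. So 85^(−1) ≡ 29 (mod 88). Verify: 85 · 29 = 2465 ≡ 1 (mod 88). ✓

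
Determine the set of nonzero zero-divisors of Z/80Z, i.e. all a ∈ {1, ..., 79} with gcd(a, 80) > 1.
nonzero zero-divisors of Z/80Z = {2, 4, 5, 6, 8, 10, 12, 14, 15, 16, 18, 20, 22, 24, 25, 26, 28, 30, 32, 34, 35, 36, 38, 40, 42, 44, 45, 46, 48, 50, 52, 54, 55, 56, 58, 60, 62, 64, 65, 66, 68, 70, 72, 74, 75, 76, 78}

An element a ∈ Z/80Z (with a ≠ 0) is a zero-divisor iff gcd(a, 80) > 1 (because a is a unit precisely when gcd(a, n) = 1, and in Z/nZ every nonzero, non-unit element is a zero-divisor). Scan a = 1, ..., 79 and keep those with gcd(a, 80) > 1:
  gcd(2, 80) = 2, gcd(4, 80) = 4, gcd(5, 80) = 5, gcd(6, 80) = 2, gcd(8, 80) = 8, gcd(10, 80) = 10, gcd(12, 80) = 4, gcd(14, 80) = 2, gcd(15, 80) = 5, gcd(16, 80) = 16, gcd(18, 80) = 2, gcd(20, 80) = 20, gcd(22, 80) = 2, gcd(24, 80) = 8, gcd(25, 80) = 5, gcd(26, 80) = 2, gcd(28, 80) = 4, gcd(30, 80) = 10, gcd(32, 80) = 16, gcd(34, 80) = 2, gcd(35, 80) = 5, gcd(36, 80) = 4, gcd(38, 80) = 2, gcd(40, 80) = 40, gcd(42, 80) = 2, gcd(44, 80) = 4, gcd(45, 80) = 5, gcd(46, 80) = 2, gcd(48, 80) = 16, gcd(50, 80) = 10, gcd(52, 80) = 4, gcd(54, 80) = 2, gcd(55, 80) = 5, gcd(56, 80) = 8, gcd(58, 80) = 2, gcd(60, 80) = 20, gcd(62, 80) = 2, gcd(64, 80) = 16, gcd(65, 80) = 5, gcd(66, 80) = 2, gcd(68, 80) = 4, gcd(70, 80) = 10, gcd(72, 80) = 8, gcd(74, 80) = 2, gcd(75, 80) = 5, gcd(76, 80) = 4, gcd(78, 80) = 2.
All other a ∈ {1, ..., 79} have gcd(a, 80) = 1 and are units. So the nonzero zero-divisors are exactly the 47 values of a appearing in this scan.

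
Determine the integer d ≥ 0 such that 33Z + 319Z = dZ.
In the PID Z, (a, b) is generated by gcd(a, b). Compute gcd(319, 33) with the extended Euclidean algorithm, tracking rows (r, s, t) with s·319 + t·33 = r:
  row A: (319, 1, 0)   [1·319 + 0·33 = 319]
  row B: (33, 0, 1)   [0·319 + 1·33 = 33]
  319 = 9·33 + 22   → row C = row A − 9·row B = (22, 1, −9)   [check: 1·319 − 9·33 = 22]
  33 = 1·22 + 11   → row D = row B − 1·row C = (11, −1, 10)   [check: −1·319 + 10·33 = 11]
  22 = 2·11 + 0   → remainder 0, stop. gcd = 11 (last nonzero row D).
So gcd(33, 319) = 11, with Bézout identity −1·319 + 10·33 = 11. Containment (⊇): the Bézout identity exhibits 11 as an element of (33, 319), giving (11) ⊆ (33, 319). Containment (⊆): since 11 | 33 and 11 | 319 (33 = 11·3, 319 = 11·29), every Z-linear combination of 33 and 319 is divisible by 11, so (33, 319) ⊆ (11). Therefore (33, 319) = (11), d = 11.

Final answer: (33, 319) = (11); d = 11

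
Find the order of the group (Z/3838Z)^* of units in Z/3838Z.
|(Z/3838Z)^*| = 1800

(Z/3838Z)^* consists of the classes a with gcd(a, 3838) = 1, so its order is φ(3838). φ is multiplicative, with φ(p^e) = p^e − p^(e−1). Factorise 3838 = 2 · 19 · 101. Then
  φ(3838) = (2 − 1) · (19 − 1) · (101 − 1) = 1 · 18 · 100 = 1800.
Thus |(Z/3838Z)^*| = 1800.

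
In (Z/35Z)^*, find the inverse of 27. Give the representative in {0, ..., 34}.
27^(−1) ≡ 13 (mod 35)

Apply the extended Euclidean algorithm to (35, 27), tracking rows (r, s, t) with s·35 + t·27 = r. Each division r_prev = q·r_cur + r_new produces the new row as (previous row) − q·(current row):
  row A: (35, 1, 0)   [1·35 + 0·27 = 35]
  row B: (27, 0, 1)   [0·35 + 1·27 = 27]
  35 = 1·27 + 8   → row C = row A − 1·row B = (8, 1, −1)   [check: 1·35 − 1·27 = 8]
  27 = 3·8 + 3   → row D = row B − 3·row C = (3, −3, 4)   [check: −3·35 + 4·27 = 3]
  8 = 2·3 + 2   → row E = row C − 2·row D = (2, 7, −9)   [check: 7·35 − 9·27 = 2]
  3 = 1·2 + 1   → row F = row D − 1·row E = (1, −10, 13)   [check: −10·35 + 13·27 = 1]
  2 = 2·1 + 0   → remainder 0, stop. gcd = 1 (last nonzero row F).
The gcd is 1, so 27 is invertible mod 35. The last nonzero row gives −10·35 + 13·27 = 1, so t = 13. So 27^(−1) ≡ 13 (mod 35). Verify: 27 · 13 = 351 ≡ 1 (mod 35). ✓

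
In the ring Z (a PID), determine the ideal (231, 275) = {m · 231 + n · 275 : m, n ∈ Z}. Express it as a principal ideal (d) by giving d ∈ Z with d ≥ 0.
In the PID Z, (a, b) is generated by gcd(a, b). Compute gcd(275, 231) with the extended Euclidean algorithm, tracking rows (r, s, t) with s·275 + t·231 = r:
  row A: (275, 1, 0)   [1·275 + 0·231 = 275]
  row B: (231, 0, 1)   [0·275 + 1·231 = 231]
  275 = 1·231 + 44   → row C = row A − 1·row B = (44, 1, −1)   [check: 1·275 − 1·231 = 44]
  231 = 5·44 + 11   → row D = row B − 5·row C = (11, −5, 6)   [check: −5·275 + 6·231 = 11]
  44 = 4·11 + 0   → remainder 0, stop. gcd = 11 (last nonzero row D).
So gcd(231, 275) = 11, with Bézout identity −5·275 + 6·231 = 11. Containment (⊇): the Bézout identity exhibits 11 as an element of (231, 275), giving (11) ⊆ (231, 275). Containment (⊆): since 11 | 231 and 11 | 275 (231 = 11·21, 275 = 11·25), every Z-linear combination of 231 and 275 is divisible by 11, so (231, 275) ⊆ (11). Therefore (231, 275) = (11), d = 11.

Final answer: (231, 275) = (11); d = 11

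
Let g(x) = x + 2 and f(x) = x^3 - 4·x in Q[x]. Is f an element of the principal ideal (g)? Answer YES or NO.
In Q[x] the ideal (g) consists of all multiples of g, so f ∈ (g) iff g | f, i.e. iff the remainder of f on division by g is 0. Divide f by g (g is monic, so eliminate the leading term of the running remainder at each step):
  leading term x^3: subtract (x^2)·g(x) = x^3 + 2·x^2, leaving -2·x^2 - 4·x
  leading term -2·x^2: subtract (-2·x)·g(x) = -2·x^2 - 4·x, leaving 0
The remainder is 0, so f(x) = g(x) · h(x) with h(x) = x^2 - 2·x. Hence g | f, i.e. f ∈ (g).

Final answer: YES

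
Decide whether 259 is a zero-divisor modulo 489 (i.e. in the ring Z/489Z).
gcd(259, 489) = 1, so 259 is a unit in Z/489Z (it has a multiplicative inverse). A unit cannot be a zero-divisor: if 259·b ≡ 0 then multiplying both sides by 259^(−1) gives b ≡ 0. So 259 is not a zero-divisor.

Final answer: NO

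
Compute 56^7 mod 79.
56

Use repeated squaring. Binary(7) = 111. Walk through the bits of the exponent 7 left-to-right: at each bit after the leading one, square the running value, then multiply by 56 if the bit is 1 (always reducing mod 79):
  bit 1 = 1 (leading): start with 56.
  bit 2 = 1: square 56^2 = 3136 ≡ 55; bit is 1, so multiply 55·56 = 3080 ≡ 78 (mod 79).
  bit 3 = 1: square 78^2 = 6084 ≡ 1; bit is 1, so multiply 1·56 = 56 (mod 79).
Final value: 56^7 ≡ 56 (mod 79).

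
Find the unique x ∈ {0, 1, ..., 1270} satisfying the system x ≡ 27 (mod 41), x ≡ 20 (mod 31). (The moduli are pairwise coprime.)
x ≡ 888 (mod 1271); the representative in [0, 1271) is 888

The moduli 41, 31 are pairwise coprime, so by the CRT there is a unique solution mod 41·31 = 1271.
Solve by successive substitution. Start with x ≡ 27 (mod 41).
  Combine with x ≡ 20 (mod 31): write x = 27 + 41·t and require 27 + 41·t ≡ 20 (mod 31), i.e. 41·t ≡ 20 − 27 ≡ 24 (mod 31). Since 41^(−1) ≡ 28 (mod 31) (41 ≡ 10 (mod 31)), t ≡ 28·24 ≡ 21 (mod 31). So x ≡ 27 + 41·21 = 888 (mod 1271).
Unique solution in [0, 1271): x = 888.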